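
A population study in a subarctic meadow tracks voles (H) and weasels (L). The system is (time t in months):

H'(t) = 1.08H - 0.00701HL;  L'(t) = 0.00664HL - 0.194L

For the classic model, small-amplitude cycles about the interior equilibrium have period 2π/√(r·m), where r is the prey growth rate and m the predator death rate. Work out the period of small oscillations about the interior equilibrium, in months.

T ≈ 13.7 months

Here r = 1.08 and m = 0.194, so r·m = 0.21.
ω = √0.21 = 0.458 per month, hence T = 2π/ω ≈ 13.7 months.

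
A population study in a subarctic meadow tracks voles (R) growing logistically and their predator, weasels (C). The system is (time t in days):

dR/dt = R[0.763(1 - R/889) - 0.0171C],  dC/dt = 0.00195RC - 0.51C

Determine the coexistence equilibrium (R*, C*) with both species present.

From dC/dt = 0 with C > 0: 0.00195R* = 0.51, so R* = 262.
Substitute into dR/dt = 0: 0.763(1 - 262/889) = 0.0171C*.
The bracket is 0.706, giving C* = 0.539/0.0171 = 31.5.

R* ≈ 262, C* ≈ 31.5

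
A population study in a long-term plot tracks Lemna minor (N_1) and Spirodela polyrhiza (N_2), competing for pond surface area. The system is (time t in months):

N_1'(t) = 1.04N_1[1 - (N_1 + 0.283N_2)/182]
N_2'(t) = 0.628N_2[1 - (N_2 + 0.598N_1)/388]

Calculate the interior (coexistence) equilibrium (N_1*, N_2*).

Setting both brackets to zero gives the nullclines N_1 + 0.283N_2 = 182 and 0.598N_1 + N_2 = 388.
Substituting N_2 = 388 - 0.598N_1 into the first: N_1(1 - 0.283·0.598) = 182 - 0.283·388.
So N_1* = 72.2/0.831 = 86.9, and then N_2* = 388 - 0.598·86.9 = 336.

N_1* ≈ 86.9, N_2* ≈ 336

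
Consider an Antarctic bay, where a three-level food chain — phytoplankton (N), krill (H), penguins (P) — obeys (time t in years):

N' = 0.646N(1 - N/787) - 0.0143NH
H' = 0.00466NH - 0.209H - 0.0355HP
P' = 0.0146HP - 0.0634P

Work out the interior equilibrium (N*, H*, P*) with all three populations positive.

N* ≈ 711, H* ≈ 4.34, P* ≈ 87.5

From dP/dt = 0: 0.0146H* = 0.0634, so H* = 4.34.
From dN/dt = 0: 0.646(1 - N*/787) = 0.0143·4.34, giving N* = 787·(1 - 0.0961) = 711.
From dH/dt = 0: 0.00466·711 - 0.209 = 0.0355P*, so P* = 3.11/0.0355 = 87.5.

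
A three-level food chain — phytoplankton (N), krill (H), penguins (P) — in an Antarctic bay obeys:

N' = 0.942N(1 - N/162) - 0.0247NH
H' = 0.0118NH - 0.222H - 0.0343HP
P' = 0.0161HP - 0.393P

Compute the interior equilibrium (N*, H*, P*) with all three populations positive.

N* ≈ 58.3, H* ≈ 24.4, P* ≈ 13.6

From dP/dt = 0: 0.0161H* = 0.393, so H* = 24.4.
From dN/dt = 0: 0.942(1 - N*/162) = 0.0247·24.4, giving N* = 162·(1 - 0.64) = 58.3.
From dH/dt = 0: 0.0118·58.3 - 0.222 = 0.0343P*, so P* = 0.466/0.0343 = 13.6.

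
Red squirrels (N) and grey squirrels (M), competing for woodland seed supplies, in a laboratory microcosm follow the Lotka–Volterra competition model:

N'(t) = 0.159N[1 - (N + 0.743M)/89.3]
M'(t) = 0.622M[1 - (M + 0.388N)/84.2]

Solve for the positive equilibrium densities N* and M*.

N* ≈ 37.6, M* ≈ 69.6

Setting both brackets to zero gives the nullclines N + 0.743M = 89.3 and 0.388N + M = 84.2.
Substituting M = 84.2 - 0.388N into the first: N(1 - 0.743·0.388) = 89.3 - 0.743·84.2.
So N* = 26.7/0.712 = 37.6, and then M* = 84.2 - 0.388·37.6 = 69.6.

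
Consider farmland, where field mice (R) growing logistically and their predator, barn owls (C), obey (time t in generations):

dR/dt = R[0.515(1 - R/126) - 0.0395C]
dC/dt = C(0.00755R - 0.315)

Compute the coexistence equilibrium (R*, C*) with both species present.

R* ≈ 41.7, C* ≈ 8.72

From dC/dt = 0 with C > 0: 0.00755R* = 0.315, so R* = 41.7.
Substitute into dR/dt = 0: 0.515(1 - 41.7/126) = 0.0395C*.
The bracket is 0.669, giving C* = 0.344/0.0395 = 8.72.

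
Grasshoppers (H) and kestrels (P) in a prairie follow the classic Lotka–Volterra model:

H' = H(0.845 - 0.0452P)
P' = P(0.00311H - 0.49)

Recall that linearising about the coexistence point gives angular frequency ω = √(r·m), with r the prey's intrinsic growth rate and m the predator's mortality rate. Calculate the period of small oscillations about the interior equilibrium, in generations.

Here r = 0.845 and m = 0.49, so r·m = 0.414.
ω = √0.414 = 0.643 per generation, hence T = 2π/ω ≈ 9.76 generations.

T ≈ 9.76 generations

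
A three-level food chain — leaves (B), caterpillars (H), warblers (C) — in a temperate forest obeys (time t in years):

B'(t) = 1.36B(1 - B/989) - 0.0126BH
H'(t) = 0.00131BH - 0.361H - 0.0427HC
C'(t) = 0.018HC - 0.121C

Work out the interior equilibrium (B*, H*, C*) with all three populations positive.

B* ≈ 927, H* ≈ 6.72, C* ≈ 20

From dC/dt = 0: 0.018H* = 0.121, so H* = 6.72.
From dB/dt = 0: 1.36(1 - B*/989) = 0.0126·6.72, giving B* = 989·(1 - 0.0623) = 927.
From dH/dt = 0: 0.00131·927 - 0.361 = 0.0427C*, so C* = 0.854/0.0427 = 20.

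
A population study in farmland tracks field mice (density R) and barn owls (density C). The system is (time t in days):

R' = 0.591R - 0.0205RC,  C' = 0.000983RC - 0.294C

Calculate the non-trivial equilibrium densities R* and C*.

R* ≈ 299, C* ≈ 28.8

Set dC/dt = 0 with C > 0: 0.000983R - 0.294 = 0, so R* = 0.294/0.000983 = 299.
Set dR/dt = 0 with R > 0: 0.591 - 0.0205C = 0, so C* = 0.591/0.0205 = 28.8.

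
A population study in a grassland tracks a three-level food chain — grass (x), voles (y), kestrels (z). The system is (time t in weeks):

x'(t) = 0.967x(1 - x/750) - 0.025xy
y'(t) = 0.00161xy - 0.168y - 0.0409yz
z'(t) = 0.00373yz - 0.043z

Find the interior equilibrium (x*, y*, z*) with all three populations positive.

x* ≈ 526, y* ≈ 11.5, z* ≈ 16.6

From dz/dt = 0: 0.00373y* = 0.043, so y* = 11.5.
From dx/dt = 0: 0.967(1 - x*/750) = 0.025·11.5, giving x* = 750·(1 - 0.298) = 526.
From dy/dt = 0: 0.00161·526 - 0.168 = 0.0409z*, so z* = 0.68/0.0409 = 16.6.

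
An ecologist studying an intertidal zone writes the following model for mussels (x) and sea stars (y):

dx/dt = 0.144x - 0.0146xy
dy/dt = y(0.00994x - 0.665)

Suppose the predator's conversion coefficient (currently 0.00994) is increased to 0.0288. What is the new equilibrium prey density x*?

At the interior fixed point, setting dy/dt = 0 with y > 0 fixes x* = (predator death rate)/(xy coefficient) — independent of the other coefficients.
With the change, x* = 0.665/0.0288 = 23.1; it falls from 66.9.

x* ≈ 23.1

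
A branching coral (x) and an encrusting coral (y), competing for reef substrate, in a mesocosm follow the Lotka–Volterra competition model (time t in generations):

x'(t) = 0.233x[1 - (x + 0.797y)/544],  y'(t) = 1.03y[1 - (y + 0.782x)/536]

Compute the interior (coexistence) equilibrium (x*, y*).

Setting both brackets to zero gives the nullclines x + 0.797y = 544 and 0.782x + y = 536.
Substituting y = 536 - 0.782x into the first: x(1 - 0.797·0.782) = 544 - 0.797·536.
So x* = 117/0.377 = 310, and then y* = 536 - 0.782·310 = 294.

x* ≈ 310, y* ≈ 294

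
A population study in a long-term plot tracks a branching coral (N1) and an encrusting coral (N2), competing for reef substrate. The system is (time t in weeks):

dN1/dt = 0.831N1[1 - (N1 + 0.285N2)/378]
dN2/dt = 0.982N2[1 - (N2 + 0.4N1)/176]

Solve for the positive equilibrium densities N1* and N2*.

Setting both brackets to zero gives the nullclines N1 + 0.285N2 = 378 and 0.4N1 + N2 = 176.
Substituting N2 = 176 - 0.4N1 into the first: N1(1 - 0.285·0.4) = 378 - 0.285·176.
So N1* = 328/0.886 = 370, and then N2* = 176 - 0.4·370 = 28.

N1* ≈ 370, N2* ≈ 28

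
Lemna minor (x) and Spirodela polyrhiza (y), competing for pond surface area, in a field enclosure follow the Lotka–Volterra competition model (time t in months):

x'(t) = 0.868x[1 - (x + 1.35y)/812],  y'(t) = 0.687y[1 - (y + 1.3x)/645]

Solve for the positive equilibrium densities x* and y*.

Setting both brackets to zero gives the nullclines x + 1.35y = 812 and 1.3x + y = 645.
Substituting y = 645 - 1.3x into the first: x(1 - 1.35·1.3) = 812 - 1.35·645.
So x* = -58.8/-0.755 = 77.8, and then y* = 645 - 1.3·77.8 = 544.

x* ≈ 77.8, y* ≈ 544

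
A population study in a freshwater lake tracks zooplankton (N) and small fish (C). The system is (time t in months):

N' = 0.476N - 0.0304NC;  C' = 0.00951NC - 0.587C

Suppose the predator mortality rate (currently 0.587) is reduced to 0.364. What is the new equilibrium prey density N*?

At the interior fixed point, setting dC/dt = 0 with C > 0 fixes N* = (predator death rate)/(NC coefficient) — independent of the other coefficients.
With the change, N* = 0.364/0.00951 = 38.3; it falls from 61.7.

N* ≈ 38.3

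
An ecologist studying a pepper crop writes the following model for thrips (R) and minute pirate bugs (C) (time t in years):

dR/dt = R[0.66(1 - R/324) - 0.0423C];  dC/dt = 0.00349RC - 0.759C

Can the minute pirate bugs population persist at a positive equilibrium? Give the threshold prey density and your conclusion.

Threshold R = 217; K > 217, so yes, the predator persists.

The predator equation gives dC/dt > 0 only when R > 0.759/0.00349 = 217.
Without the predator, R → K = 324. Since 324 > 217, the predator can invade and persist.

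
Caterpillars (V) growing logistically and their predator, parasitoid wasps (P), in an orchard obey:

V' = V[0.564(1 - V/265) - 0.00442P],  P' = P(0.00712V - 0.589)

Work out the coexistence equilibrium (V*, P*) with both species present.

From dP/dt = 0 with P > 0: 0.00712V* = 0.589, so V* = 82.7.
Substitute into dV/dt = 0: 0.564(1 - 82.7/265) = 0.00442P*.
The bracket is 0.688, giving P* = 0.388/0.00442 = 87.8.

V* ≈ 82.7, P* ≈ 87.8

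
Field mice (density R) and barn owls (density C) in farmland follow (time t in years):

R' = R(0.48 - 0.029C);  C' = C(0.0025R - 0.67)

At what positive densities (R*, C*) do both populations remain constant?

R* ≈ 268, C* ≈ 16.6

Set dC/dt = 0 with C > 0: 0.0025R - 0.67 = 0, so R* = 0.67/0.0025 = 268.
Set dR/dt = 0 with R > 0: 0.48 - 0.029C = 0, so C* = 0.48/0.029 = 16.6.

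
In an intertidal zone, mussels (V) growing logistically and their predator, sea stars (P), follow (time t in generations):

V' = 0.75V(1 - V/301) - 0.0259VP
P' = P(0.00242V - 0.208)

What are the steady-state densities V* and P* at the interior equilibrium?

From dP/dt = 0 with P > 0: 0.00242V* = 0.208, so V* = 86.
Substitute into dV/dt = 0: 0.75(1 - 86/301) = 0.0259P*.
The bracket is 0.714, giving P* = 0.536/0.0259 = 20.7.

V* ≈ 86, P* ≈ 20.7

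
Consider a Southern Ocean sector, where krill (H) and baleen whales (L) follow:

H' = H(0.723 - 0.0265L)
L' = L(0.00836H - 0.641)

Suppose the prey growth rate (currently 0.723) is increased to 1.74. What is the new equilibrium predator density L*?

At the interior fixed point, setting dH/dt = 0 with H > 0 fixes L* = (prey growth rate)/(HL coefficient) — independent of the other coefficients.
With the change, L* = 1.74/0.0265 = 65.7; it rises from 27.3.

L* ≈ 65.7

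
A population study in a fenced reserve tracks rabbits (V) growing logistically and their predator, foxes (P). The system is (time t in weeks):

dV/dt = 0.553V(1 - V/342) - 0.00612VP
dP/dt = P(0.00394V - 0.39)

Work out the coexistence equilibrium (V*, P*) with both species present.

From dP/dt = 0 with P > 0: 0.00394V* = 0.39, so V* = 99.
Substitute into dV/dt = 0: 0.553(1 - 99/342) = 0.00612P*.
The bracket is 0.711, giving P* = 0.393/0.00612 = 64.2.

V* ≈ 99, P* ≈ 64.2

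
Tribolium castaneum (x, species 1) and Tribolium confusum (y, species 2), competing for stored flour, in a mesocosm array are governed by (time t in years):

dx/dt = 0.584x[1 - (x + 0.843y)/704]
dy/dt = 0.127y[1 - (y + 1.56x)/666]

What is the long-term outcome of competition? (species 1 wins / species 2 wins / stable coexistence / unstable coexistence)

species 1 excludes species 2

Compare the nullcline intercepts: K1/α12 = 704/0.843 = 835 > K2 = 666; K2/α21 = 666/1.56 = 427 < K1 = 704.
Since the inequalities point opposite ways, species 1 can invade but species 2 cannot.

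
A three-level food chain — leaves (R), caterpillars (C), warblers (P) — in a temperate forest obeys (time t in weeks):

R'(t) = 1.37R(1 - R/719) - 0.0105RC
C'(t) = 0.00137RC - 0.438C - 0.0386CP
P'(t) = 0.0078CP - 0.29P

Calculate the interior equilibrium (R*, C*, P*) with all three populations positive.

From dP/dt = 0: 0.0078C* = 0.29, so C* = 37.2.
From dR/dt = 0: 1.37(1 - R*/719) = 0.0105·37.2, giving R* = 719·(1 - 0.285) = 514.
From dC/dt = 0: 0.00137·514 - 0.438 = 0.0386P*, so P* = 0.266/0.0386 = 6.9.

R* ≈ 514, C* ≈ 37.2, P* ≈ 6.9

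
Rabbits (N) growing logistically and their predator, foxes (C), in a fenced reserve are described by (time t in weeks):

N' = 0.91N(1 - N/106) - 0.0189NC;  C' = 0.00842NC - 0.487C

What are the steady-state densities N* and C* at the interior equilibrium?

N* ≈ 57.8, C* ≈ 21.9

From dC/dt = 0 with C > 0: 0.00842N* = 0.487, so N* = 57.8.
Substitute into dN/dt = 0: 0.91(1 - 57.8/106) = 0.0189C*.
The bracket is 0.454, giving C* = 0.413/0.0189 = 21.9.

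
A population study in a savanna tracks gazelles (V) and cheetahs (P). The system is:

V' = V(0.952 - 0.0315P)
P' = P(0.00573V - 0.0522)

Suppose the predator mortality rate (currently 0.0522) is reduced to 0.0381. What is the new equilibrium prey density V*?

V* ≈ 6.65

At the interior fixed point, setting dP/dt = 0 with P > 0 fixes V* = (predator death rate)/(VP coefficient) — independent of the other coefficients.
With the change, V* = 0.0381/0.00573 = 6.65; it falls from 9.11.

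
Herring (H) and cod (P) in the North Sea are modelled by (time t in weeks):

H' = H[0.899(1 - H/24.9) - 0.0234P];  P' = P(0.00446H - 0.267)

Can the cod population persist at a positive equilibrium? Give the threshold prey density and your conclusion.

The predator equation gives dP/dt > 0 only when H > 0.267/0.00446 = 59.9.
Without the predator, H → K = 24.9. Since 24.9 < 59.9, the predator cannot invade.

Threshold H = 59.9; K < 59.9, so no, the predator goes extinct.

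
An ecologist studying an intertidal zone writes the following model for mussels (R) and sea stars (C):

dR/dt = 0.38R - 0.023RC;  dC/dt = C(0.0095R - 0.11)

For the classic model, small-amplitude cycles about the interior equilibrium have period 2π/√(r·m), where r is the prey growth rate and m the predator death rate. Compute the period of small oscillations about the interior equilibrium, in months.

Here r = 0.38 and m = 0.11, so r·m = 0.0418.
ω = √0.0418 = 0.204 per month, hence T = 2π/ω ≈ 30.7 months.

T ≈ 30.7 months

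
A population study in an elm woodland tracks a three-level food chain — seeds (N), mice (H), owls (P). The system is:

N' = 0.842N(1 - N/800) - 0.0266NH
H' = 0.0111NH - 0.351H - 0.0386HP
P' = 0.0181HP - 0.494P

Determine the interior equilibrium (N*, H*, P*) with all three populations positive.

N* ≈ 110, H* ≈ 27.3, P* ≈ 22.6

From dP/dt = 0: 0.0181H* = 0.494, so H* = 27.3.
From dN/dt = 0: 0.842(1 - N*/800) = 0.0266·27.3, giving N* = 800·(1 - 0.862) = 110.
From dH/dt = 0: 0.0111·110 - 0.351 = 0.0386P*, so P* = 0.872/0.0386 = 22.6.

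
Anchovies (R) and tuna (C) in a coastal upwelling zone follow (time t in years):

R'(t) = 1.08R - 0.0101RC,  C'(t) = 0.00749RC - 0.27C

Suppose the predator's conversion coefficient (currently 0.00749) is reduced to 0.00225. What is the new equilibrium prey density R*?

At the interior fixed point, setting dC/dt = 0 with C > 0 fixes R* = (predator death rate)/(RC coefficient) — independent of the other coefficients.
With the change, R* = 0.27/0.00225 = 120; it rises from 36.

R* ≈ 120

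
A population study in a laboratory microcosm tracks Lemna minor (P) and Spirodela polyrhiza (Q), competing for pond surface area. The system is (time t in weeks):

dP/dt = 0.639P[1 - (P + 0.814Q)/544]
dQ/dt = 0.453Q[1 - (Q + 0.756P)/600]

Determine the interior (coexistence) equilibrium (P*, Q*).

Setting both brackets to zero gives the nullclines P + 0.814Q = 544 and 0.756P + Q = 600.
Substituting Q = 600 - 0.756P into the first: P(1 - 0.814·0.756) = 544 - 0.814·600.
So P* = 55.6/0.385 = 145, and then Q* = 600 - 0.756·145 = 491.

P* ≈ 145, Q* ≈ 491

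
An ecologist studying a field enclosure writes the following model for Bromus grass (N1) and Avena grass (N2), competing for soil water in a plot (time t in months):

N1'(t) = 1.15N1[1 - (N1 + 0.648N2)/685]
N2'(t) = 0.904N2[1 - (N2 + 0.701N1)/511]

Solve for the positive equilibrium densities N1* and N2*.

Setting both brackets to zero gives the nullclines N1 + 0.648N2 = 685 and 0.701N1 + N2 = 511.
Substituting N2 = 511 - 0.701N1 into the first: N1(1 - 0.648·0.701) = 685 - 0.648·511.
So N1* = 354/0.546 = 648, and then N2* = 511 - 0.701·648 = 56.5.

N1* ≈ 648, N2* ≈ 56.5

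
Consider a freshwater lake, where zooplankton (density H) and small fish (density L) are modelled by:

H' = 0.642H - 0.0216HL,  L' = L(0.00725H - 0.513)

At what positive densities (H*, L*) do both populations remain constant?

H* ≈ 70.8, L* ≈ 29.7

Set dL/dt = 0 with L > 0: 0.00725H - 0.513 = 0, so H* = 0.513/0.00725 = 70.8.
Set dH/dt = 0 with H > 0: 0.642 - 0.0216L = 0, so L* = 0.642/0.0216 = 29.7.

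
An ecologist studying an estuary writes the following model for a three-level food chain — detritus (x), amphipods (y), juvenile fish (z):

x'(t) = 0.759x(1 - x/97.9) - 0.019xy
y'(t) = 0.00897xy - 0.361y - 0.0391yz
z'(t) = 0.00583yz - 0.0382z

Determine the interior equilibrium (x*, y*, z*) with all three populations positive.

From dz/dt = 0: 0.00583y* = 0.0382, so y* = 6.55.
From dx/dt = 0: 0.759(1 - x*/97.9) = 0.019·6.55, giving x* = 97.9·(1 - 0.164) = 81.8.
From dy/dt = 0: 0.00897·81.8 - 0.361 = 0.0391z*, so z* = 0.373/0.0391 = 9.54.

x* ≈ 81.8, y* ≈ 6.55, z* ≈ 9.54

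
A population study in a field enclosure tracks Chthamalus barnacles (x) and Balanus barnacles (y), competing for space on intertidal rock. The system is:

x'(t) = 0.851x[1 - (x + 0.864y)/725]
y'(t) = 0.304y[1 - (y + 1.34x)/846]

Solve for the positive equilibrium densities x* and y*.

x* ≈ 37.7, y* ≈ 796

Setting both brackets to zero gives the nullclines x + 0.864y = 725 and 1.34x + y = 846.
Substituting y = 846 - 1.34x into the first: x(1 - 0.864·1.34) = 725 - 0.864·846.
So x* = -5.94/-0.158 = 37.7, and then y* = 846 - 1.34·37.7 = 796.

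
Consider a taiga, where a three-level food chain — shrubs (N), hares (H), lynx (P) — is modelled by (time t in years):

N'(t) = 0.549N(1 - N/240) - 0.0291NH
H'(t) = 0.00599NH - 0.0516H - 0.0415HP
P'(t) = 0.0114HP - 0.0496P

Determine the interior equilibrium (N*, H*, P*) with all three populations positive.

From dP/dt = 0: 0.0114H* = 0.0496, so H* = 4.35.
From dN/dt = 0: 0.549(1 - N*/240) = 0.0291·4.35, giving N* = 240·(1 - 0.231) = 185.
From dH/dt = 0: 0.00599·185 - 0.0516 = 0.0415P*, so P* = 1.05/0.0415 = 25.4.

N* ≈ 185, H* ≈ 4.35, P* ≈ 25.4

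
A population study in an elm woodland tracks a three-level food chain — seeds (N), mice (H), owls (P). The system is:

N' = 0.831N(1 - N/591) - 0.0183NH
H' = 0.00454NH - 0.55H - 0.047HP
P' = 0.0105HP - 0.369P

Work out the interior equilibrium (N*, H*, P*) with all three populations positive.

N* ≈ 134, H* ≈ 35.1, P* ≈ 1.21

From dP/dt = 0: 0.0105H* = 0.369, so H* = 35.1.
From dN/dt = 0: 0.831(1 - N*/591) = 0.0183·35.1, giving N* = 591·(1 - 0.774) = 134.
From dH/dt = 0: 0.00454·134 - 0.55 = 0.047P*, so P* = 0.0566/0.047 = 1.21.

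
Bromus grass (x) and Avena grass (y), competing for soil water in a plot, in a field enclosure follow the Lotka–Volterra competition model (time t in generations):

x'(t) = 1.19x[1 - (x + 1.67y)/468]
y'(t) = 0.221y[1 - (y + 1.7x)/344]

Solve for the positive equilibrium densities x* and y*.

x* ≈ 57.9, y* ≈ 246

Setting both brackets to zero gives the nullclines x + 1.67y = 468 and 1.7x + y = 344.
Substituting y = 344 - 1.7x into the first: x(1 - 1.67·1.7) = 468 - 1.67·344.
So x* = -106/-1.84 = 57.9, and then y* = 344 - 1.7·57.9 = 246.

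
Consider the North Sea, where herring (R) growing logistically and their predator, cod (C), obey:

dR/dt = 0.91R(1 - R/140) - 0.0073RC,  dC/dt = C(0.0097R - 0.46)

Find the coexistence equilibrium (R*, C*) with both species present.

R* ≈ 47.4, C* ≈ 82.4

From dC/dt = 0 with C > 0: 0.0097R* = 0.46, so R* = 47.4.
Substitute into dR/dt = 0: 0.91(1 - 47.4/140) = 0.0073C*.
The bracket is 0.661, giving C* = 0.602/0.0073 = 82.4.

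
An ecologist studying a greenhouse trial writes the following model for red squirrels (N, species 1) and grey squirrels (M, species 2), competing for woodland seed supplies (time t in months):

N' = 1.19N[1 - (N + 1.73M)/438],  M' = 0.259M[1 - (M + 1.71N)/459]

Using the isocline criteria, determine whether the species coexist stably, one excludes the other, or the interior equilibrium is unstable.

unstable coexistence (outcome depends on initial conditions)

Compare the nullcline intercepts: K1/α12 = 438/1.73 = 253 < K2 = 459; K2/α21 = 459/1.71 = 268 < K1 = 438.
Since both are reversed, neither can invade when rare; the interior point is a saddle.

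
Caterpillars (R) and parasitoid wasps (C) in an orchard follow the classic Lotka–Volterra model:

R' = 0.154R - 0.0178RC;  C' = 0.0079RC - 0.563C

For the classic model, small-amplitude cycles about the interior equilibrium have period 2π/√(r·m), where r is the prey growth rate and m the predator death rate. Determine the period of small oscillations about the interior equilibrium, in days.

T ≈ 21.3 days

Here r = 0.154 and m = 0.563, so r·m = 0.0867.
ω = √0.0867 = 0.294 per day, hence T = 2π/ω ≈ 21.3 days.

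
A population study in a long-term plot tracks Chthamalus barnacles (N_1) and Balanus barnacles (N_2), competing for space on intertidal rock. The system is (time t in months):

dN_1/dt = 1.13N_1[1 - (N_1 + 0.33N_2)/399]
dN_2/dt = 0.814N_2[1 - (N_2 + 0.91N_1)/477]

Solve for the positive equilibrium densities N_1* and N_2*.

Setting both brackets to zero gives the nullclines N_1 + 0.33N_2 = 399 and 0.91N_1 + N_2 = 477.
Substituting N_2 = 477 - 0.91N_1 into the first: N_1(1 - 0.33·0.91) = 399 - 0.33·477.
So N_1* = 242/0.7 = 345, and then N_2* = 477 - 0.91·345 = 163.

N_1* ≈ 345, N_2* ≈ 163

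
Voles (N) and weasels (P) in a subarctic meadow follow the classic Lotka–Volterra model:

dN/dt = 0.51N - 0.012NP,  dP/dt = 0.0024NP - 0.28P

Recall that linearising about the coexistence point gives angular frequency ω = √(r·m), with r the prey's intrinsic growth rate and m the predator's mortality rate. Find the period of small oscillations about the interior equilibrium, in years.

T ≈ 16.6 years

Here r = 0.51 and m = 0.28, so r·m = 0.143.
ω = √0.143 = 0.378 per year, hence T = 2π/ω ≈ 16.6 years.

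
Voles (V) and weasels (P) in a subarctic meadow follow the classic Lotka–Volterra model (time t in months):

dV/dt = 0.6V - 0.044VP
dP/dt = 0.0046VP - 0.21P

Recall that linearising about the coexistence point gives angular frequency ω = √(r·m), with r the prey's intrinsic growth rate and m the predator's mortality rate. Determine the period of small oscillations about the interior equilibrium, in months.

Here r = 0.6 and m = 0.21, so r·m = 0.126.
ω = √0.126 = 0.355 per month, hence T = 2π/ω ≈ 17.7 months.

T ≈ 17.7 months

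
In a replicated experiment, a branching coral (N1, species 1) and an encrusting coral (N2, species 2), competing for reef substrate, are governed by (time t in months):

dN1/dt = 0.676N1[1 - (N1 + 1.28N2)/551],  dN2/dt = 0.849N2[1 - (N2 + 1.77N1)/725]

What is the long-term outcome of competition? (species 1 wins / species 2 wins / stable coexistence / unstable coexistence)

unstable coexistence (outcome depends on initial conditions)

Compare the nullcline intercepts: K1/α12 = 551/1.28 = 430 < K2 = 725; K2/α21 = 725/1.77 = 410 < K1 = 551.
Since both are reversed, neither can invade when rare; the interior point is a saddle.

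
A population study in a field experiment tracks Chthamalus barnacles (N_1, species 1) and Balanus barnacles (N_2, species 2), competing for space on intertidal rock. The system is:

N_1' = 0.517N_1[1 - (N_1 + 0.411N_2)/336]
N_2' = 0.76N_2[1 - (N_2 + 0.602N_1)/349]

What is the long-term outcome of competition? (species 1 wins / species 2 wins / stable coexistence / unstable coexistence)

Compare the nullcline intercepts: K1/α12 = 336/0.411 = 818 > K2 = 349; K2/α21 = 349/0.602 = 580 > K1 = 336.
Since both inequalities hold, each species can invade when rare, so the interior equilibrium is stable.

stable coexistence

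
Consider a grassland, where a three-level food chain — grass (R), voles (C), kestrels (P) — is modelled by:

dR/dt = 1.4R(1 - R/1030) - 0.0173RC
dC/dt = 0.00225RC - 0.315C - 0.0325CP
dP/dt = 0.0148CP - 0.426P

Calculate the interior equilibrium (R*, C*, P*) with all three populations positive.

From dP/dt = 0: 0.0148C* = 0.426, so C* = 28.8.
From dR/dt = 0: 1.4(1 - R*/1030) = 0.0173·28.8, giving R* = 1030·(1 - 0.356) = 664.
From dC/dt = 0: 0.00225·664 - 0.315 = 0.0325P*, so P* = 1.18/0.0325 = 36.3.

R* ≈ 664, C* ≈ 28.8, P* ≈ 36.3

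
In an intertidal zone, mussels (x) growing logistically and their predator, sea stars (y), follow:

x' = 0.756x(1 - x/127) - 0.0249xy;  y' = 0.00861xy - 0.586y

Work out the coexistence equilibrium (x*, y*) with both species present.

x* ≈ 68.1, y* ≈ 14.1

From dy/dt = 0 with y > 0: 0.00861x* = 0.586, so x* = 68.1.
Substitute into dx/dt = 0: 0.756(1 - 68.1/127) = 0.0249y*.
The bracket is 0.464, giving y* = 0.351/0.0249 = 14.1.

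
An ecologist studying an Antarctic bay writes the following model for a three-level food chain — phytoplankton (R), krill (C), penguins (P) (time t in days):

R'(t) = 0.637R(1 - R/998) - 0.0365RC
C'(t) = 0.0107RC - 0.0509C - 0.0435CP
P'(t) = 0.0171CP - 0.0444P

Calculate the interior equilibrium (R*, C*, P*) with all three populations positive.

From dP/dt = 0: 0.0171C* = 0.0444, so C* = 2.6.
From dR/dt = 0: 0.637(1 - R*/998) = 0.0365·2.6, giving R* = 998·(1 - 0.149) = 850.
From dC/dt = 0: 0.0107·850 - 0.0509 = 0.0435P*, so P* = 9.04/0.0435 = 208.

R* ≈ 850, C* ≈ 2.6, P* ≈ 208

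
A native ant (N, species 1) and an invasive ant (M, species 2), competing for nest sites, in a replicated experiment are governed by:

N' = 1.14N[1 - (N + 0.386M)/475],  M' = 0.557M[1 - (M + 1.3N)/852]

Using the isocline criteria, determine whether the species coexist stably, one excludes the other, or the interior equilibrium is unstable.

stable coexistence

Compare the nullcline intercepts: K1/α12 = 475/0.386 = 1230 > K2 = 852; K2/α21 = 852/1.3 = 655 > K1 = 475.
Since both inequalities hold, each species can invade when rare, so the interior equilibrium is stable.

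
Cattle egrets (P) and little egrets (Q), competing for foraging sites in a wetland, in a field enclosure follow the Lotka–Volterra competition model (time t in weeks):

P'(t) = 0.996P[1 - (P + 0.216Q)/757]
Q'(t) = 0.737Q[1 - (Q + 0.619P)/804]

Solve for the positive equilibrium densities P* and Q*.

P* ≈ 673, Q* ≈ 387

Setting both brackets to zero gives the nullclines P + 0.216Q = 757 and 0.619P + Q = 804.
Substituting Q = 804 - 0.619P into the first: P(1 - 0.216·0.619) = 757 - 0.216·804.
So P* = 583/0.866 = 673, and then Q* = 804 - 0.619·673 = 387.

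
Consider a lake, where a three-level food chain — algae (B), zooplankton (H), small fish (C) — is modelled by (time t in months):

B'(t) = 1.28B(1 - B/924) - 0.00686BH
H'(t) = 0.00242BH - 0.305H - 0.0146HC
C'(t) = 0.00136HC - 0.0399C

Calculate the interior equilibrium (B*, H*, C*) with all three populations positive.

B* ≈ 779, H* ≈ 29.3, C* ≈ 108

From dC/dt = 0: 0.00136H* = 0.0399, so H* = 29.3.
From dB/dt = 0: 1.28(1 - B*/924) = 0.00686·29.3, giving B* = 924·(1 - 0.157) = 779.
From dH/dt = 0: 0.00242·779 - 0.305 = 0.0146C*, so C* = 1.58/0.0146 = 108.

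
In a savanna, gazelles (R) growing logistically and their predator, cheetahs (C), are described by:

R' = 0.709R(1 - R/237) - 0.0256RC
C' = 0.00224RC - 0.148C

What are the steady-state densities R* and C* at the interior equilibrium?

From dC/dt = 0 with C > 0: 0.00224R* = 0.148, so R* = 66.1.
Substitute into dR/dt = 0: 0.709(1 - 66.1/237) = 0.0256C*.
The bracket is 0.721, giving C* = 0.511/0.0256 = 20.

R* ≈ 66.1, C* ≈ 20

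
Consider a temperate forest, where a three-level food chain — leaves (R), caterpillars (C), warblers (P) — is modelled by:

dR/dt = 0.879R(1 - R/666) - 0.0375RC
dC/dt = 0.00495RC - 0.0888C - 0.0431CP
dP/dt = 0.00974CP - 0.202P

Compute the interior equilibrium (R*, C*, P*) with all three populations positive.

R* ≈ 76.7, C* ≈ 20.7, P* ≈ 6.75

From dP/dt = 0: 0.00974C* = 0.202, so C* = 20.7.
From dR/dt = 0: 0.879(1 - R*/666) = 0.0375·20.7, giving R* = 666·(1 - 0.885) = 76.7.
From dC/dt = 0: 0.00495·76.7 - 0.0888 = 0.0431P*, so P* = 0.291/0.0431 = 6.75.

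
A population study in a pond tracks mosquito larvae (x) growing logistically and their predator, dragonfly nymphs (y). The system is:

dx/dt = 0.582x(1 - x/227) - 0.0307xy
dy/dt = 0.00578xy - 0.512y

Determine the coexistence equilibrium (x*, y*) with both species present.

x* ≈ 88.6, y* ≈ 11.6

From dy/dt = 0 with y > 0: 0.00578x* = 0.512, so x* = 88.6.
Substitute into dx/dt = 0: 0.582(1 - 88.6/227) = 0.0307y*.
The bracket is 0.61, giving y* = 0.355/0.0307 = 11.6.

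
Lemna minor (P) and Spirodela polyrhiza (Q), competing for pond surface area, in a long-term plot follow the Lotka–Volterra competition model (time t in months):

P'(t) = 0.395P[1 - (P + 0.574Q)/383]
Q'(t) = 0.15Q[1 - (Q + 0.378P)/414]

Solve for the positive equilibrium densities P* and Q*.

P* ≈ 186, Q* ≈ 344

Setting both brackets to zero gives the nullclines P + 0.574Q = 383 and 0.378P + Q = 414.
Substituting Q = 414 - 0.378P into the first: P(1 - 0.574·0.378) = 383 - 0.574·414.
So P* = 145/0.783 = 186, and then Q* = 414 - 0.378·186 = 344.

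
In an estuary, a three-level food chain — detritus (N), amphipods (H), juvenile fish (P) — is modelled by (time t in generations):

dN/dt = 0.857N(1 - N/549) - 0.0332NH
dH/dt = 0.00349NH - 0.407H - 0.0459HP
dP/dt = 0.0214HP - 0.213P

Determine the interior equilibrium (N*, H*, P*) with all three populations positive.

From dP/dt = 0: 0.0214H* = 0.213, so H* = 9.95.
From dN/dt = 0: 0.857(1 - N*/549) = 0.0332·9.95, giving N* = 549·(1 - 0.386) = 337.
From dH/dt = 0: 0.00349·337 - 0.407 = 0.0459P*, so P* = 0.77/0.0459 = 16.8.

N* ≈ 337, H* ≈ 9.95, P* ≈ 16.8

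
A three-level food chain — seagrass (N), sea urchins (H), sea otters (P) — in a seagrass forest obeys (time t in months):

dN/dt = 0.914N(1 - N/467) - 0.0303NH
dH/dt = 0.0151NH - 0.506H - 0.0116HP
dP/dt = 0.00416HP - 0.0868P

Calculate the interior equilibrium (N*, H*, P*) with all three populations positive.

N* ≈ 144, H* ≈ 20.9, P* ≈ 144

From dP/dt = 0: 0.00416H* = 0.0868, so H* = 20.9.
From dN/dt = 0: 0.914(1 - N*/467) = 0.0303·20.9, giving N* = 467·(1 - 0.692) = 144.
From dH/dt = 0: 0.0151·144 - 0.506 = 0.0116P*, so P* = 1.67/0.0116 = 144.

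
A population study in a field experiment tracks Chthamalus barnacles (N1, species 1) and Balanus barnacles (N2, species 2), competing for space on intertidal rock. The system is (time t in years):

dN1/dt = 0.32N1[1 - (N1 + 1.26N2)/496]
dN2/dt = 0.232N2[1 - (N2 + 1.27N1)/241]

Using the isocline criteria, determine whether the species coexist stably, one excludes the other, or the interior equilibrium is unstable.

Compare the nullcline intercepts: K1/α12 = 496/1.26 = 394 > K2 = 241; K2/α21 = 241/1.27 = 190 < K1 = 496.
Since the inequalities point opposite ways, species 1 can invade but species 2 cannot.

species 1 excludes species 2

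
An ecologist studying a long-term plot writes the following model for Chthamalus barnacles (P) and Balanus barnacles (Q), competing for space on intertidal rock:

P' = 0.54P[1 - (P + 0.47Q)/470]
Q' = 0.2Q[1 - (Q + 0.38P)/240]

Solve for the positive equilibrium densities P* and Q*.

P* ≈ 435, Q* ≈ 74.8

Setting both brackets to zero gives the nullclines P + 0.47Q = 470 and 0.38P + Q = 240.
Substituting Q = 240 - 0.38P into the first: P(1 - 0.47·0.38) = 470 - 0.47·240.
So P* = 357/0.821 = 435, and then Q* = 240 - 0.38·435 = 74.8.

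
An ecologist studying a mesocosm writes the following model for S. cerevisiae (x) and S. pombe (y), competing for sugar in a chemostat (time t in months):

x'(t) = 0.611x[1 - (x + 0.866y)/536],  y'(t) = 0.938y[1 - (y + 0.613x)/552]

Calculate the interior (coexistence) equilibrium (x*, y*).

x* ≈ 124, y* ≈ 476

Setting both brackets to zero gives the nullclines x + 0.866y = 536 and 0.613x + y = 552.
Substituting y = 552 - 0.613x into the first: x(1 - 0.866·0.613) = 536 - 0.866·552.
So x* = 58/0.469 = 124, and then y* = 552 - 0.613·124 = 476.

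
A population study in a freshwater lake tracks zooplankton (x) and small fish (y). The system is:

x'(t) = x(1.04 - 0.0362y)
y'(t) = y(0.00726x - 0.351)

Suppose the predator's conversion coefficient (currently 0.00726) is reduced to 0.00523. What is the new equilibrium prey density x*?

At the interior fixed point, setting dy/dt = 0 with y > 0 fixes x* = (predator death rate)/(xy coefficient) — independent of the other coefficients.
With the change, x* = 0.351/0.00523 = 67.1; it rises from 48.3.

x* ≈ 67.1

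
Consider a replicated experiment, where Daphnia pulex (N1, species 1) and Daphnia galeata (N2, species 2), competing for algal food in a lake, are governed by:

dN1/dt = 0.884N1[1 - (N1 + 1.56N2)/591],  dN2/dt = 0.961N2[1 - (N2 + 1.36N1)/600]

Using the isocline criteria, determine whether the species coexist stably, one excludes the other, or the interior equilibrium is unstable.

Compare the nullcline intercepts: K1/α12 = 591/1.56 = 379 < K2 = 600; K2/α21 = 600/1.36 = 441 < K1 = 591.
Since both are reversed, neither can invade when rare; the interior point is a saddle.

unstable coexistence (outcome depends on initial conditions)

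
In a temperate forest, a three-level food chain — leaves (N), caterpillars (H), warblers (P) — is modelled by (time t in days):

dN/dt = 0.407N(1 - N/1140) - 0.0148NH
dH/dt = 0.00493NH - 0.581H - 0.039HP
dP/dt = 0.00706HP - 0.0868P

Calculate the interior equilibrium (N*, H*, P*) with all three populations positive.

From dP/dt = 0: 0.00706H* = 0.0868, so H* = 12.3.
From dN/dt = 0: 0.407(1 - N*/1140) = 0.0148·12.3, giving N* = 1140·(1 - 0.447) = 630.
From dH/dt = 0: 0.00493·630 - 0.581 = 0.039P*, so P* = 2.53/0.039 = 64.8.

N* ≈ 630, H* ≈ 12.3, P* ≈ 64.8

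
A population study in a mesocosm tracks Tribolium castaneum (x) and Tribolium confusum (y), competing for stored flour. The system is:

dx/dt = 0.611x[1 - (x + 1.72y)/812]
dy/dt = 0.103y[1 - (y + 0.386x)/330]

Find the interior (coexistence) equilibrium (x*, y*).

Setting both brackets to zero gives the nullclines x + 1.72y = 812 and 0.386x + y = 330.
Substituting y = 330 - 0.386x into the first: x(1 - 1.72·0.386) = 812 - 1.72·330.
So x* = 244/0.336 = 727, and then y* = 330 - 0.386·727 = 49.3.

x* ≈ 727, y* ≈ 49.3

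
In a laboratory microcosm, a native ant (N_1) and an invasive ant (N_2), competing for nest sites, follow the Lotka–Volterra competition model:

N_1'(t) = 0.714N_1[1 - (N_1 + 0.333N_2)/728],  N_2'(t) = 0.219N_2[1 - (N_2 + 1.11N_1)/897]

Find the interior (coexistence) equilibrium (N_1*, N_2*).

N_1* ≈ 681, N_2* ≈ 141

Setting both brackets to zero gives the nullclines N_1 + 0.333N_2 = 728 and 1.11N_1 + N_2 = 897.
Substituting N_2 = 897 - 1.11N_1 into the first: N_1(1 - 0.333·1.11) = 728 - 0.333·897.
So N_1* = 429/0.63 = 681, and then N_2* = 897 - 1.11·681 = 141.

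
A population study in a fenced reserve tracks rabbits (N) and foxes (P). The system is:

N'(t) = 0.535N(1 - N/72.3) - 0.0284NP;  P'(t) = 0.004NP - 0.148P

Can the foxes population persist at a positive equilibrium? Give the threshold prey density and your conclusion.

Threshold N = 37; K > 37, so yes, the predator persists.

The predator equation gives dP/dt > 0 only when N > 0.148/0.004 = 37.
Without the predator, N → K = 72.3. Since 72.3 > 37, the predator can invade and persist.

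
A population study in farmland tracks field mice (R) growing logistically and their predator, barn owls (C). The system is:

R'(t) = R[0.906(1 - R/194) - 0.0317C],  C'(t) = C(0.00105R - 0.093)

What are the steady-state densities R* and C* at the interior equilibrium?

From dC/dt = 0 with C > 0: 0.00105R* = 0.093, so R* = 88.6.
Substitute into dR/dt = 0: 0.906(1 - 88.6/194) = 0.0317C*.
The bracket is 0.543, giving C* = 0.492/0.0317 = 15.5.

R* ≈ 88.6, C* ≈ 15.5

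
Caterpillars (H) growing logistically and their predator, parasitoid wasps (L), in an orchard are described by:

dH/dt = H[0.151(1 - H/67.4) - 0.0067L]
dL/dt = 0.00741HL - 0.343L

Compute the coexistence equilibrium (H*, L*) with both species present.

H* ≈ 46.3, L* ≈ 7.06

From dL/dt = 0 with L > 0: 0.00741H* = 0.343, so H* = 46.3.
Substitute into dH/dt = 0: 0.151(1 - 46.3/67.4) = 0.0067L*.
The bracket is 0.313, giving L* = 0.0473/0.0067 = 7.06.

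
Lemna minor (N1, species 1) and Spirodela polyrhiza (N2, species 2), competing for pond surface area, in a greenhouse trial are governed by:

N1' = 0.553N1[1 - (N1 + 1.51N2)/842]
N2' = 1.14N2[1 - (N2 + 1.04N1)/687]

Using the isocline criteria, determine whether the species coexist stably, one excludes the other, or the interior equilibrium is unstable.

unstable coexistence (outcome depends on initial conditions)

Compare the nullcline intercepts: K1/α12 = 842/1.51 = 558 < K2 = 687; K2/α21 = 687/1.04 = 661 < K1 = 842.
Since both are reversed, neither can invade when rare; the interior point is a saddle.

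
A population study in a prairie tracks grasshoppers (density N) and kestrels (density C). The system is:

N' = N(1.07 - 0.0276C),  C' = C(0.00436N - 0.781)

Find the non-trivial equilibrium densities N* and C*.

N* ≈ 179, C* ≈ 38.8

Set dC/dt = 0 with C > 0: 0.00436N - 0.781 = 0, so N* = 0.781/0.00436 = 179.
Set dN/dt = 0 with N > 0: 1.07 - 0.0276C = 0, so C* = 1.07/0.0276 = 38.8.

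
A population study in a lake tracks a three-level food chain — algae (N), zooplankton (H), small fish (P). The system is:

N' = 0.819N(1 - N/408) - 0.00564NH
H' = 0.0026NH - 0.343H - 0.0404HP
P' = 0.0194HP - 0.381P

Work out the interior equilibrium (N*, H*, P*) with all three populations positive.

N* ≈ 353, H* ≈ 19.6, P* ≈ 14.2

From dP/dt = 0: 0.0194H* = 0.381, so H* = 19.6.
From dN/dt = 0: 0.819(1 - N*/408) = 0.00564·19.6, giving N* = 408·(1 - 0.135) = 353.
From dH/dt = 0: 0.0026·353 - 0.343 = 0.0404P*, so P* = 0.574/0.0404 = 14.2.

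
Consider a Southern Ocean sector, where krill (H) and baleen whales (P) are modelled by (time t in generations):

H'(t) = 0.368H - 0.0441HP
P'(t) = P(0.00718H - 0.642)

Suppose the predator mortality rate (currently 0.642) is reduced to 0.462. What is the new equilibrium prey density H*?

At the interior fixed point, setting dP/dt = 0 with P > 0 fixes H* = (predator death rate)/(HP coefficient) — independent of the other coefficients.
With the change, H* = 0.462/0.00718 = 64.3; it falls from 89.4.

H* ≈ 64.3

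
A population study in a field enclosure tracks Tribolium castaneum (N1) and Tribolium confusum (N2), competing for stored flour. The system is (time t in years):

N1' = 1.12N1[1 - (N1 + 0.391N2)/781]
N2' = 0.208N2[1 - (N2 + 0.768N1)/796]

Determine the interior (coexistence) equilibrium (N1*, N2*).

Setting both brackets to zero gives the nullclines N1 + 0.391N2 = 781 and 0.768N1 + N2 = 796.
Substituting N2 = 796 - 0.768N1 into the first: N1(1 - 0.391·0.768) = 781 - 0.391·796.
So N1* = 470/0.7 = 671, and then N2* = 796 - 0.768·671 = 280.

N1* ≈ 671, N2* ≈ 280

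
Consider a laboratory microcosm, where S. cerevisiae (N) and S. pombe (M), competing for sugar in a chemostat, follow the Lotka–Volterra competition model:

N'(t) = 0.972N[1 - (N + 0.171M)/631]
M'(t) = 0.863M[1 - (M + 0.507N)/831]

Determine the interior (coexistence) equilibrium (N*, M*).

N* ≈ 535, M* ≈ 560

Setting both brackets to zero gives the nullclines N + 0.171M = 631 and 0.507N + M = 831.
Substituting M = 831 - 0.507N into the first: N(1 - 0.171·0.507) = 631 - 0.171·831.
So N* = 489/0.913 = 535, and then M* = 831 - 0.507·535 = 560.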